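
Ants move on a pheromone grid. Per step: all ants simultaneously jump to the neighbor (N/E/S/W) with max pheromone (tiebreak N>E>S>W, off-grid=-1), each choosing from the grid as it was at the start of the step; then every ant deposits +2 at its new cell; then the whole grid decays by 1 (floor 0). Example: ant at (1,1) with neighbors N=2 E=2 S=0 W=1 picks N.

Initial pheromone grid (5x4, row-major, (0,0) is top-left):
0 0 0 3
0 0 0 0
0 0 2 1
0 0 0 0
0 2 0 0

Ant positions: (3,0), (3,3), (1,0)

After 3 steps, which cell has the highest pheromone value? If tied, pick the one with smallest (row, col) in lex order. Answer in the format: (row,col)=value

Answer: (2,3)=2

Derivation:
Step 1: ant0:(3,0)->N->(2,0) | ant1:(3,3)->N->(2,3) | ant2:(1,0)->N->(0,0)
  grid max=2 at (0,3)
Step 2: ant0:(2,0)->N->(1,0) | ant1:(2,3)->W->(2,2) | ant2:(0,0)->E->(0,1)
  grid max=2 at (2,2)
Step 3: ant0:(1,0)->N->(0,0) | ant1:(2,2)->E->(2,3) | ant2:(0,1)->E->(0,2)
  grid max=2 at (2,3)
Final grid:
  1 0 1 0
  0 0 0 0
  0 0 1 2
  0 0 0 0
  0 0 0 0
Max pheromone 2 at (2,3)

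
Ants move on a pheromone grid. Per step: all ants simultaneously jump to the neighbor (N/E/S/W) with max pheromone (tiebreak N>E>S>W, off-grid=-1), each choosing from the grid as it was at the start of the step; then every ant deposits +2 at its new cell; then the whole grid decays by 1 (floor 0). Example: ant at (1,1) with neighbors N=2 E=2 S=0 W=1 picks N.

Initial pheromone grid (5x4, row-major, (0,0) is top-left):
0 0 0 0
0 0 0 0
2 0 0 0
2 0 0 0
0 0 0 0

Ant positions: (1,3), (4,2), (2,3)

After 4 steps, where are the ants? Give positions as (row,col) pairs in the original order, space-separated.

Step 1: ant0:(1,3)->N->(0,3) | ant1:(4,2)->N->(3,2) | ant2:(2,3)->N->(1,3)
  grid max=1 at (0,3)
Step 2: ant0:(0,3)->S->(1,3) | ant1:(3,2)->N->(2,2) | ant2:(1,3)->N->(0,3)
  grid max=2 at (0,3)
Step 3: ant0:(1,3)->N->(0,3) | ant1:(2,2)->N->(1,2) | ant2:(0,3)->S->(1,3)
  grid max=3 at (0,3)
Step 4: ant0:(0,3)->S->(1,3) | ant1:(1,2)->E->(1,3) | ant2:(1,3)->N->(0,3)
  grid max=6 at (1,3)

(1,3) (1,3) (0,3)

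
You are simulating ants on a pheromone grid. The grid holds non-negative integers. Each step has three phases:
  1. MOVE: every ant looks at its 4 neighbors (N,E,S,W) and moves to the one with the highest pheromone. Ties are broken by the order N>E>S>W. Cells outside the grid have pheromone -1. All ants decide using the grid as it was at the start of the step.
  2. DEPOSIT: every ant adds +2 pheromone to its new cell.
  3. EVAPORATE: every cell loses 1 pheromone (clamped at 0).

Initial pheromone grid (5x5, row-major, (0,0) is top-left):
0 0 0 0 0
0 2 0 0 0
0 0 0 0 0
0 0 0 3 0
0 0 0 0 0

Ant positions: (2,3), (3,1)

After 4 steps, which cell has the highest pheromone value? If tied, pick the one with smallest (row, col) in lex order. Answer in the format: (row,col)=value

Answer: (3,3)=3

Derivation:
Step 1: ant0:(2,3)->S->(3,3) | ant1:(3,1)->N->(2,1)
  grid max=4 at (3,3)
Step 2: ant0:(3,3)->N->(2,3) | ant1:(2,1)->N->(1,1)
  grid max=3 at (3,3)
Step 3: ant0:(2,3)->S->(3,3) | ant1:(1,1)->N->(0,1)
  grid max=4 at (3,3)
Step 4: ant0:(3,3)->N->(2,3) | ant1:(0,1)->S->(1,1)
  grid max=3 at (3,3)
Final grid:
  0 0 0 0 0
  0 2 0 0 0
  0 0 0 1 0
  0 0 0 3 0
  0 0 0 0 0
Max pheromone 3 at (3,3)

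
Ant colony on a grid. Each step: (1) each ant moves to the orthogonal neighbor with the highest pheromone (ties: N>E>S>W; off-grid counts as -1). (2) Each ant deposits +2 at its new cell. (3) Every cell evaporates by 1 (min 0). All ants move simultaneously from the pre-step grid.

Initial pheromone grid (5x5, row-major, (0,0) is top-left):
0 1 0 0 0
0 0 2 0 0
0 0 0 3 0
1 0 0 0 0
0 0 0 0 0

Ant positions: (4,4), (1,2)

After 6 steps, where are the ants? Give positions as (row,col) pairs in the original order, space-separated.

Step 1: ant0:(4,4)->N->(3,4) | ant1:(1,2)->N->(0,2)
  grid max=2 at (2,3)
Step 2: ant0:(3,4)->N->(2,4) | ant1:(0,2)->S->(1,2)
  grid max=2 at (1,2)
Step 3: ant0:(2,4)->W->(2,3) | ant1:(1,2)->N->(0,2)
  grid max=2 at (2,3)
Step 4: ant0:(2,3)->N->(1,3) | ant1:(0,2)->S->(1,2)
  grid max=2 at (1,2)
Step 5: ant0:(1,3)->W->(1,2) | ant1:(1,2)->E->(1,3)
  grid max=3 at (1,2)
Step 6: ant0:(1,2)->E->(1,3) | ant1:(1,3)->W->(1,2)
  grid max=4 at (1,2)

(1,3) (1,2)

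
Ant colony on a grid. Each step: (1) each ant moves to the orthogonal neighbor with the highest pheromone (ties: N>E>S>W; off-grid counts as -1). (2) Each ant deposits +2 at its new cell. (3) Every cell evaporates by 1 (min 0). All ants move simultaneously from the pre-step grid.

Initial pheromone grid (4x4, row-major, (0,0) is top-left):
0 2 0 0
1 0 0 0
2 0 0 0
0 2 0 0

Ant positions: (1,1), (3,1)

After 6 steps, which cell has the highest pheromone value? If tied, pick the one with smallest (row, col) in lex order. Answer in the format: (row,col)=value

Answer: (0,1)=2

Derivation:
Step 1: ant0:(1,1)->N->(0,1) | ant1:(3,1)->N->(2,1)
  grid max=3 at (0,1)
Step 2: ant0:(0,1)->E->(0,2) | ant1:(2,1)->S->(3,1)
  grid max=2 at (0,1)
Step 3: ant0:(0,2)->W->(0,1) | ant1:(3,1)->N->(2,1)
  grid max=3 at (0,1)
Step 4: ant0:(0,1)->E->(0,2) | ant1:(2,1)->S->(3,1)
  grid max=2 at (0,1)
Step 5: ant0:(0,2)->W->(0,1) | ant1:(3,1)->N->(2,1)
  grid max=3 at (0,1)
Step 6: ant0:(0,1)->E->(0,2) | ant1:(2,1)->S->(3,1)
  grid max=2 at (0,1)
Final grid:
  0 2 1 0
  0 0 0 0
  0 0 0 0
  0 2 0 0
Max pheromone 2 at (0,1)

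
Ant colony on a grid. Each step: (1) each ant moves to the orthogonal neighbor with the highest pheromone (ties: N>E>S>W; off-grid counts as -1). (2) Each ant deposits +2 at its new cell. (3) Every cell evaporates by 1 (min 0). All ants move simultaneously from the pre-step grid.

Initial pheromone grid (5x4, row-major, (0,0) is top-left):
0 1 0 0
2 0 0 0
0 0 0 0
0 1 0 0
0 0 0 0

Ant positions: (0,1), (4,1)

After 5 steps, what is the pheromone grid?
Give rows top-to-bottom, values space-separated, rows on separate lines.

After step 1: ants at (0,2),(3,1)
  0 0 1 0
  1 0 0 0
  0 0 0 0
  0 2 0 0
  0 0 0 0
After step 2: ants at (0,3),(2,1)
  0 0 0 1
  0 0 0 0
  0 1 0 0
  0 1 0 0
  0 0 0 0
After step 3: ants at (1,3),(3,1)
  0 0 0 0
  0 0 0 1
  0 0 0 0
  0 2 0 0
  0 0 0 0
After step 4: ants at (0,3),(2,1)
  0 0 0 1
  0 0 0 0
  0 1 0 0
  0 1 0 0
  0 0 0 0
After step 5: ants at (1,3),(3,1)
  0 0 0 0
  0 0 0 1
  0 0 0 0
  0 2 0 0
  0 0 0 0

0 0 0 0
0 0 0 1
0 0 0 0
0 2 0 0
0 0 0 0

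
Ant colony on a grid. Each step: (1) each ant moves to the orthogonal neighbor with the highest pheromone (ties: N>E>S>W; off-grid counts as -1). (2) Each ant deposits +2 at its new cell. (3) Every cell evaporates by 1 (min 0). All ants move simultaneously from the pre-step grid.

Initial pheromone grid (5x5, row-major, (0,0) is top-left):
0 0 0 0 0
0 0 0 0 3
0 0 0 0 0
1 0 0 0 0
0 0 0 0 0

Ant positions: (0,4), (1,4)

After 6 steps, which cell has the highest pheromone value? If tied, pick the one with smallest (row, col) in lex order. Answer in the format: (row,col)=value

Answer: (1,4)=9

Derivation:
Step 1: ant0:(0,4)->S->(1,4) | ant1:(1,4)->N->(0,4)
  grid max=4 at (1,4)
Step 2: ant0:(1,4)->N->(0,4) | ant1:(0,4)->S->(1,4)
  grid max=5 at (1,4)
Step 3: ant0:(0,4)->S->(1,4) | ant1:(1,4)->N->(0,4)
  grid max=6 at (1,4)
Step 4: ant0:(1,4)->N->(0,4) | ant1:(0,4)->S->(1,4)
  grid max=7 at (1,4)
Step 5: ant0:(0,4)->S->(1,4) | ant1:(1,4)->N->(0,4)
  grid max=8 at (1,4)
Step 6: ant0:(1,4)->N->(0,4) | ant1:(0,4)->S->(1,4)
  grid max=9 at (1,4)
Final grid:
  0 0 0 0 6
  0 0 0 0 9
  0 0 0 0 0
  0 0 0 0 0
  0 0 0 0 0
Max pheromone 9 at (1,4)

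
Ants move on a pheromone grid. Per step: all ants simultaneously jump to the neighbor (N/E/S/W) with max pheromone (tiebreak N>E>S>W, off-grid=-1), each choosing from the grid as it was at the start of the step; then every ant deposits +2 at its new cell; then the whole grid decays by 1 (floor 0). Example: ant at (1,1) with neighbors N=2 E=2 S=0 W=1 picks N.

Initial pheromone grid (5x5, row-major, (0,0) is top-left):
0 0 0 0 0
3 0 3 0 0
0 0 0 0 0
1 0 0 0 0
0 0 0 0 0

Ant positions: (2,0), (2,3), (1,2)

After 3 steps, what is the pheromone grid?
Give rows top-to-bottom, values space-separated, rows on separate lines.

After step 1: ants at (1,0),(1,3),(0,2)
  0 0 1 0 0
  4 0 2 1 0
  0 0 0 0 0
  0 0 0 0 0
  0 0 0 0 0
After step 2: ants at (0,0),(1,2),(1,2)
  1 0 0 0 0
  3 0 5 0 0
  0 0 0 0 0
  0 0 0 0 0
  0 0 0 0 0
After step 3: ants at (1,0),(0,2),(0,2)
  0 0 3 0 0
  4 0 4 0 0
  0 0 0 0 0
  0 0 0 0 0
  0 0 0 0 0

0 0 3 0 0
4 0 4 0 0
0 0 0 0 0
0 0 0 0 0
0 0 0 0 0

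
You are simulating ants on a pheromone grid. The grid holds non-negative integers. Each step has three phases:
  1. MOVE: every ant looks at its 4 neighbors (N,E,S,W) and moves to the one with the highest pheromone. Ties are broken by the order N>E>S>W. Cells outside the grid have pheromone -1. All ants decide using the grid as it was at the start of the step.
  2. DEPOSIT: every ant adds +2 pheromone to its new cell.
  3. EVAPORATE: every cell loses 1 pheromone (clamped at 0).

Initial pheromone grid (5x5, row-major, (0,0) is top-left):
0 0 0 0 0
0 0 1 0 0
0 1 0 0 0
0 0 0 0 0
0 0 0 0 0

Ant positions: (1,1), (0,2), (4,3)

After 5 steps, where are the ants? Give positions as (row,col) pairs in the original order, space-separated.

Step 1: ant0:(1,1)->E->(1,2) | ant1:(0,2)->S->(1,2) | ant2:(4,3)->N->(3,3)
  grid max=4 at (1,2)
Step 2: ant0:(1,2)->N->(0,2) | ant1:(1,2)->N->(0,2) | ant2:(3,3)->N->(2,3)
  grid max=3 at (0,2)
Step 3: ant0:(0,2)->S->(1,2) | ant1:(0,2)->S->(1,2) | ant2:(2,3)->N->(1,3)
  grid max=6 at (1,2)
Step 4: ant0:(1,2)->N->(0,2) | ant1:(1,2)->N->(0,2) | ant2:(1,3)->W->(1,2)
  grid max=7 at (1,2)
Step 5: ant0:(0,2)->S->(1,2) | ant1:(0,2)->S->(1,2) | ant2:(1,2)->N->(0,2)
  grid max=10 at (1,2)

(1,2) (1,2) (0,2)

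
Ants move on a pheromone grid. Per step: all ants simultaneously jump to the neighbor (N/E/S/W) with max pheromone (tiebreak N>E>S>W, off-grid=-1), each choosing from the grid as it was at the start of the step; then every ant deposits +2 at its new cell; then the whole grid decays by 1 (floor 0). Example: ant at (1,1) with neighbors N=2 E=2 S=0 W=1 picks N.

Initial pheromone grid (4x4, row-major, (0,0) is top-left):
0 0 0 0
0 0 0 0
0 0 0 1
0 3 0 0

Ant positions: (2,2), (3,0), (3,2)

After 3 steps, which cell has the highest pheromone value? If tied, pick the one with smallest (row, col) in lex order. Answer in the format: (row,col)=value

Step 1: ant0:(2,2)->E->(2,3) | ant1:(3,0)->E->(3,1) | ant2:(3,2)->W->(3,1)
  grid max=6 at (3,1)
Step 2: ant0:(2,3)->N->(1,3) | ant1:(3,1)->N->(2,1) | ant2:(3,1)->N->(2,1)
  grid max=5 at (3,1)
Step 3: ant0:(1,3)->S->(2,3) | ant1:(2,1)->S->(3,1) | ant2:(2,1)->S->(3,1)
  grid max=8 at (3,1)
Final grid:
  0 0 0 0
  0 0 0 0
  0 2 0 2
  0 8 0 0
Max pheromone 8 at (3,1)

Answer: (3,1)=8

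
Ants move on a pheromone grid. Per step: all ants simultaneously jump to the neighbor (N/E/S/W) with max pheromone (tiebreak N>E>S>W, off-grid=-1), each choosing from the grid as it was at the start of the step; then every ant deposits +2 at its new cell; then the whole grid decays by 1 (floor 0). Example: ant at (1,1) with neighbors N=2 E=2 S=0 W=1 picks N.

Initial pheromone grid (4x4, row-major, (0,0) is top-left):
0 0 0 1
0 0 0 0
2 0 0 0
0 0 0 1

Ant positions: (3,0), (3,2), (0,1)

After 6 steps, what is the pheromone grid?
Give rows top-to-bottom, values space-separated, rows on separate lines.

After step 1: ants at (2,0),(3,3),(0,2)
  0 0 1 0
  0 0 0 0
  3 0 0 0
  0 0 0 2
After step 2: ants at (1,0),(2,3),(0,3)
  0 0 0 1
  1 0 0 0
  2 0 0 1
  0 0 0 1
After step 3: ants at (2,0),(3,3),(1,3)
  0 0 0 0
  0 0 0 1
  3 0 0 0
  0 0 0 2
After step 4: ants at (1,0),(2,3),(0,3)
  0 0 0 1
  1 0 0 0
  2 0 0 1
  0 0 0 1
After step 5: ants at (2,0),(3,3),(1,3)
  0 0 0 0
  0 0 0 1
  3 0 0 0
  0 0 0 2
After step 6: ants at (1,0),(2,3),(0,3)
  0 0 0 1
  1 0 0 0
  2 0 0 1
  0 0 0 1

0 0 0 1
1 0 0 0
2 0 0 1
0 0 0 1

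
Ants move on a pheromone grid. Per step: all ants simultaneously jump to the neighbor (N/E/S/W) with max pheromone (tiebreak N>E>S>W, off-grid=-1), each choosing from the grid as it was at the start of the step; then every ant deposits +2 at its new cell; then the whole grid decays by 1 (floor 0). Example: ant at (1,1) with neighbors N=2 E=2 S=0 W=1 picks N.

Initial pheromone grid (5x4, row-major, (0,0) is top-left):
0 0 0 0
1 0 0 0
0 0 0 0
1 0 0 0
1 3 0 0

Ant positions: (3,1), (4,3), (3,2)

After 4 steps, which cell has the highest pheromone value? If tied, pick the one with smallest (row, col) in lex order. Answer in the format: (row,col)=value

Step 1: ant0:(3,1)->S->(4,1) | ant1:(4,3)->N->(3,3) | ant2:(3,2)->N->(2,2)
  grid max=4 at (4,1)
Step 2: ant0:(4,1)->N->(3,1) | ant1:(3,3)->N->(2,3) | ant2:(2,2)->N->(1,2)
  grid max=3 at (4,1)
Step 3: ant0:(3,1)->S->(4,1) | ant1:(2,3)->N->(1,3) | ant2:(1,2)->N->(0,2)
  grid max=4 at (4,1)
Step 4: ant0:(4,1)->N->(3,1) | ant1:(1,3)->N->(0,3) | ant2:(0,2)->E->(0,3)
  grid max=3 at (0,3)
Final grid:
  0 0 0 3
  0 0 0 0
  0 0 0 0
  0 1 0 0
  0 3 0 0
Max pheromone 3 at (0,3)

Answer: (0,3)=3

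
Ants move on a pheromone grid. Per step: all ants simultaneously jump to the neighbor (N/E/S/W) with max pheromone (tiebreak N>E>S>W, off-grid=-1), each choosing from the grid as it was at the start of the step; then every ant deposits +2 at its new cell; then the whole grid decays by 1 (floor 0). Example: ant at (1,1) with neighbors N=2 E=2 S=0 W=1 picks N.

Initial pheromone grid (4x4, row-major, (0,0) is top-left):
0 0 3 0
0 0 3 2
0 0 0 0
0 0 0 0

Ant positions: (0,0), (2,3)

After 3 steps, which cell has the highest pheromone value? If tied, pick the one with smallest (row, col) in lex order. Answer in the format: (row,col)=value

Step 1: ant0:(0,0)->E->(0,1) | ant1:(2,3)->N->(1,3)
  grid max=3 at (1,3)
Step 2: ant0:(0,1)->E->(0,2) | ant1:(1,3)->W->(1,2)
  grid max=3 at (0,2)
Step 3: ant0:(0,2)->S->(1,2) | ant1:(1,2)->N->(0,2)
  grid max=4 at (0,2)
Final grid:
  0 0 4 0
  0 0 4 1
  0 0 0 0
  0 0 0 0
Max pheromone 4 at (0,2)

Answer: (0,2)=4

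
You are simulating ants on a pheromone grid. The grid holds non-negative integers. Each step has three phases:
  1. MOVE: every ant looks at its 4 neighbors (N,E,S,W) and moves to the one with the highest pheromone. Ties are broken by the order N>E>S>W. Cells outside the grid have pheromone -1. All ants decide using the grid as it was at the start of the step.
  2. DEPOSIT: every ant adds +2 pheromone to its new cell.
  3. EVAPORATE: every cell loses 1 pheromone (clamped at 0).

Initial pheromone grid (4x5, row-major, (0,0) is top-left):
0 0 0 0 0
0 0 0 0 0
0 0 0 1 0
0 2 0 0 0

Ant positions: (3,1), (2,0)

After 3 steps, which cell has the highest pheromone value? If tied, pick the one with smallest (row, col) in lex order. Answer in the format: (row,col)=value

Answer: (0,1)=1

Derivation:
Step 1: ant0:(3,1)->N->(2,1) | ant1:(2,0)->N->(1,0)
  grid max=1 at (1,0)
Step 2: ant0:(2,1)->S->(3,1) | ant1:(1,0)->N->(0,0)
  grid max=2 at (3,1)
Step 3: ant0:(3,1)->N->(2,1) | ant1:(0,0)->E->(0,1)
  grid max=1 at (0,1)
Final grid:
  0 1 0 0 0
  0 0 0 0 0
  0 1 0 0 0
  0 1 0 0 0
Max pheromone 1 at (0,1)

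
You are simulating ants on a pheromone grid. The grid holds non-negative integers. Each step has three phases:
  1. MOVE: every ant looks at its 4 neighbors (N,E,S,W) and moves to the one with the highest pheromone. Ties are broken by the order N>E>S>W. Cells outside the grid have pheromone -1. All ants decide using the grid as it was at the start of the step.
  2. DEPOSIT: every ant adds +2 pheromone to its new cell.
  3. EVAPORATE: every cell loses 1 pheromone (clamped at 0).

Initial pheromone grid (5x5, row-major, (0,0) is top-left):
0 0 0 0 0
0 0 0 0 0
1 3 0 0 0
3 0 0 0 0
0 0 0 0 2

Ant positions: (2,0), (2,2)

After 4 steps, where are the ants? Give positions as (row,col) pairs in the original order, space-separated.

Step 1: ant0:(2,0)->E->(2,1) | ant1:(2,2)->W->(2,1)
  grid max=6 at (2,1)
Step 2: ant0:(2,1)->N->(1,1) | ant1:(2,1)->N->(1,1)
  grid max=5 at (2,1)
Step 3: ant0:(1,1)->S->(2,1) | ant1:(1,1)->S->(2,1)
  grid max=8 at (2,1)
Step 4: ant0:(2,1)->N->(1,1) | ant1:(2,1)->N->(1,1)
  grid max=7 at (2,1)

(1,1) (1,1)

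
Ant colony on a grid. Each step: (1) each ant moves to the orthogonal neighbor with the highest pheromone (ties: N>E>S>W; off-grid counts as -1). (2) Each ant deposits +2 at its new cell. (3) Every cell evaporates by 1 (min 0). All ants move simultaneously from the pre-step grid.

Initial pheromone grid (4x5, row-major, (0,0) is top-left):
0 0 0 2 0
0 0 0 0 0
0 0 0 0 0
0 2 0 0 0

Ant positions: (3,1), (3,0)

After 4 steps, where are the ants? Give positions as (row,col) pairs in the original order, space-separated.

Step 1: ant0:(3,1)->N->(2,1) | ant1:(3,0)->E->(3,1)
  grid max=3 at (3,1)
Step 2: ant0:(2,1)->S->(3,1) | ant1:(3,1)->N->(2,1)
  grid max=4 at (3,1)
Step 3: ant0:(3,1)->N->(2,1) | ant1:(2,1)->S->(3,1)
  grid max=5 at (3,1)
Step 4: ant0:(2,1)->S->(3,1) | ant1:(3,1)->N->(2,1)
  grid max=6 at (3,1)

(3,1) (2,1)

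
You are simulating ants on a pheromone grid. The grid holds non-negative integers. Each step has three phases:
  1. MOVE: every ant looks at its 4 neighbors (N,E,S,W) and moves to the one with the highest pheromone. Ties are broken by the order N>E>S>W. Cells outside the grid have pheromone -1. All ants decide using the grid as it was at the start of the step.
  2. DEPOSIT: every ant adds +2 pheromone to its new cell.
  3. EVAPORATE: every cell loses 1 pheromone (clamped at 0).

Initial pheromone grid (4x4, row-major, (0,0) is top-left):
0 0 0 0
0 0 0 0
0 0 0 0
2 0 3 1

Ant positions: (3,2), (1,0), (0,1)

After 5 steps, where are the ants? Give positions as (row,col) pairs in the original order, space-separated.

Step 1: ant0:(3,2)->E->(3,3) | ant1:(1,0)->N->(0,0) | ant2:(0,1)->E->(0,2)
  grid max=2 at (3,2)
Step 2: ant0:(3,3)->W->(3,2) | ant1:(0,0)->E->(0,1) | ant2:(0,2)->E->(0,3)
  grid max=3 at (3,2)
Step 3: ant0:(3,2)->E->(3,3) | ant1:(0,1)->E->(0,2) | ant2:(0,3)->S->(1,3)
  grid max=2 at (3,2)
Step 4: ant0:(3,3)->W->(3,2) | ant1:(0,2)->E->(0,3) | ant2:(1,3)->N->(0,3)
  grid max=3 at (0,3)
Step 5: ant0:(3,2)->E->(3,3) | ant1:(0,3)->S->(1,3) | ant2:(0,3)->S->(1,3)
  grid max=3 at (1,3)

(3,3) (1,3) (1,3)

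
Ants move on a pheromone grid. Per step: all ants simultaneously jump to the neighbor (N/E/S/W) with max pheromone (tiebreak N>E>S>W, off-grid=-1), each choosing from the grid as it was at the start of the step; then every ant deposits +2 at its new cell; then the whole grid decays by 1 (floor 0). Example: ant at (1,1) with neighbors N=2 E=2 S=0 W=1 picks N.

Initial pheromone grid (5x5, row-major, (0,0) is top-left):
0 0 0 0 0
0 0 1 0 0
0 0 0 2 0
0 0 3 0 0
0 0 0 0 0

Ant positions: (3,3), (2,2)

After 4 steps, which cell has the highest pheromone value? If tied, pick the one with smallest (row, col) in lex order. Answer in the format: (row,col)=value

Answer: (3,2)=7

Derivation:
Step 1: ant0:(3,3)->W->(3,2) | ant1:(2,2)->S->(3,2)
  grid max=6 at (3,2)
Step 2: ant0:(3,2)->N->(2,2) | ant1:(3,2)->N->(2,2)
  grid max=5 at (3,2)
Step 3: ant0:(2,2)->S->(3,2) | ant1:(2,2)->S->(3,2)
  grid max=8 at (3,2)
Step 4: ant0:(3,2)->N->(2,2) | ant1:(3,2)->N->(2,2)
  grid max=7 at (3,2)
Final grid:
  0 0 0 0 0
  0 0 0 0 0
  0 0 5 0 0
  0 0 7 0 0
  0 0 0 0 0
Max pheromone 7 at (3,2)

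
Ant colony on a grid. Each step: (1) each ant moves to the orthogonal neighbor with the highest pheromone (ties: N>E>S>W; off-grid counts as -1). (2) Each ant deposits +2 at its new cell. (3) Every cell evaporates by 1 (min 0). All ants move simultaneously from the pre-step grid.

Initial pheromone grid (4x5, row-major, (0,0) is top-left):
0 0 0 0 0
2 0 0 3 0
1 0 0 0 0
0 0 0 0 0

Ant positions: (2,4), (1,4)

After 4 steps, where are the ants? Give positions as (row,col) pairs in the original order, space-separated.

Step 1: ant0:(2,4)->N->(1,4) | ant1:(1,4)->W->(1,3)
  grid max=4 at (1,3)
Step 2: ant0:(1,4)->W->(1,3) | ant1:(1,3)->E->(1,4)
  grid max=5 at (1,3)
Step 3: ant0:(1,3)->E->(1,4) | ant1:(1,4)->W->(1,3)
  grid max=6 at (1,3)
Step 4: ant0:(1,4)->W->(1,3) | ant1:(1,3)->E->(1,4)
  grid max=7 at (1,3)

(1,3) (1,4)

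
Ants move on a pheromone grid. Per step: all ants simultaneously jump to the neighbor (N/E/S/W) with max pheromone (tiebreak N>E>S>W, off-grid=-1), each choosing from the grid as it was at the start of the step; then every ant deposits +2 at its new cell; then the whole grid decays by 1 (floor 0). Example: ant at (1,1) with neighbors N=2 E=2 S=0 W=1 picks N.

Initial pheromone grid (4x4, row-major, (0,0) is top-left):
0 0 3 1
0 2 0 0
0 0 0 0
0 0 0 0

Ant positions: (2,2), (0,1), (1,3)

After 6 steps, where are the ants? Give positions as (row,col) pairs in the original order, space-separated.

Step 1: ant0:(2,2)->N->(1,2) | ant1:(0,1)->E->(0,2) | ant2:(1,3)->N->(0,3)
  grid max=4 at (0,2)
Step 2: ant0:(1,2)->N->(0,2) | ant1:(0,2)->E->(0,3) | ant2:(0,3)->W->(0,2)
  grid max=7 at (0,2)
Step 3: ant0:(0,2)->E->(0,3) | ant1:(0,3)->W->(0,2) | ant2:(0,2)->E->(0,3)
  grid max=8 at (0,2)
Step 4: ant0:(0,3)->W->(0,2) | ant1:(0,2)->E->(0,3) | ant2:(0,3)->W->(0,2)
  grid max=11 at (0,2)
Step 5: ant0:(0,2)->E->(0,3) | ant1:(0,3)->W->(0,2) | ant2:(0,2)->E->(0,3)
  grid max=12 at (0,2)
Step 6: ant0:(0,3)->W->(0,2) | ant1:(0,2)->E->(0,3) | ant2:(0,3)->W->(0,2)
  grid max=15 at (0,2)

(0,2) (0,3) (0,2)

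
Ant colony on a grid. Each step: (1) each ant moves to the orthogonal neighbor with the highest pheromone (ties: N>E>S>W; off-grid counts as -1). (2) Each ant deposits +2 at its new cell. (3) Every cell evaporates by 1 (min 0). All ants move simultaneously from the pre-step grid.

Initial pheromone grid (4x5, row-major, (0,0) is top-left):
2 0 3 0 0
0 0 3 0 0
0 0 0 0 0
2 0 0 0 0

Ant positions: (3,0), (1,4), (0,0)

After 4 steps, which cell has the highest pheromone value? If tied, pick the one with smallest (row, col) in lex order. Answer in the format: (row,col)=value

Step 1: ant0:(3,0)->N->(2,0) | ant1:(1,4)->N->(0,4) | ant2:(0,0)->E->(0,1)
  grid max=2 at (0,2)
Step 2: ant0:(2,0)->S->(3,0) | ant1:(0,4)->S->(1,4) | ant2:(0,1)->E->(0,2)
  grid max=3 at (0,2)
Step 3: ant0:(3,0)->N->(2,0) | ant1:(1,4)->N->(0,4) | ant2:(0,2)->S->(1,2)
  grid max=2 at (0,2)
Step 4: ant0:(2,0)->S->(3,0) | ant1:(0,4)->S->(1,4) | ant2:(1,2)->N->(0,2)
  grid max=3 at (0,2)
Final grid:
  0 0 3 0 0
  0 0 1 0 1
  0 0 0 0 0
  2 0 0 0 0
Max pheromone 3 at (0,2)

Answer: (0,2)=3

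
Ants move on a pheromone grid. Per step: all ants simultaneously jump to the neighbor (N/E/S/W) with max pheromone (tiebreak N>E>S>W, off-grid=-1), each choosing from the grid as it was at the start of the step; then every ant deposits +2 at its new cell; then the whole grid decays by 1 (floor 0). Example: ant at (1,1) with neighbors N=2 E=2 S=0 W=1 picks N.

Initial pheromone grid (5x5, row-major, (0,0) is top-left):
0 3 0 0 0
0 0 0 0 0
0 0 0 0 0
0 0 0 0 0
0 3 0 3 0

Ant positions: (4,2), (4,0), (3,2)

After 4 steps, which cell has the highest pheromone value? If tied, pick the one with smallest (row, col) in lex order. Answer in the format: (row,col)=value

Answer: (4,1)=3

Derivation:
Step 1: ant0:(4,2)->E->(4,3) | ant1:(4,0)->E->(4,1) | ant2:(3,2)->N->(2,2)
  grid max=4 at (4,1)
Step 2: ant0:(4,3)->N->(3,3) | ant1:(4,1)->N->(3,1) | ant2:(2,2)->N->(1,2)
  grid max=3 at (4,1)
Step 3: ant0:(3,3)->S->(4,3) | ant1:(3,1)->S->(4,1) | ant2:(1,2)->N->(0,2)
  grid max=4 at (4,1)
Step 4: ant0:(4,3)->N->(3,3) | ant1:(4,1)->N->(3,1) | ant2:(0,2)->E->(0,3)
  grid max=3 at (4,1)
Final grid:
  0 0 0 1 0
  0 0 0 0 0
  0 0 0 0 0
  0 1 0 1 0
  0 3 0 3 0
Max pheromone 3 at (4,1)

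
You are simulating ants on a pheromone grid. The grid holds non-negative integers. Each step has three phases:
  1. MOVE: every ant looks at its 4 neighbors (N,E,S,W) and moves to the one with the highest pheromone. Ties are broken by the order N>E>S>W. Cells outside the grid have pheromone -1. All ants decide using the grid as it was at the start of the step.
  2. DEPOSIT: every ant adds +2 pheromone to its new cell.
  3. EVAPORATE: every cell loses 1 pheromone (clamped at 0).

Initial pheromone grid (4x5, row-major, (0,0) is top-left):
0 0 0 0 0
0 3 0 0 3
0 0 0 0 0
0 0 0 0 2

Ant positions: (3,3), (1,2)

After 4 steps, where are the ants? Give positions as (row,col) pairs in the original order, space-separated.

Step 1: ant0:(3,3)->E->(3,4) | ant1:(1,2)->W->(1,1)
  grid max=4 at (1,1)
Step 2: ant0:(3,4)->N->(2,4) | ant1:(1,1)->N->(0,1)
  grid max=3 at (1,1)
Step 3: ant0:(2,4)->S->(3,4) | ant1:(0,1)->S->(1,1)
  grid max=4 at (1,1)
Step 4: ant0:(3,4)->N->(2,4) | ant1:(1,1)->N->(0,1)
  grid max=3 at (1,1)

(2,4) (0,1)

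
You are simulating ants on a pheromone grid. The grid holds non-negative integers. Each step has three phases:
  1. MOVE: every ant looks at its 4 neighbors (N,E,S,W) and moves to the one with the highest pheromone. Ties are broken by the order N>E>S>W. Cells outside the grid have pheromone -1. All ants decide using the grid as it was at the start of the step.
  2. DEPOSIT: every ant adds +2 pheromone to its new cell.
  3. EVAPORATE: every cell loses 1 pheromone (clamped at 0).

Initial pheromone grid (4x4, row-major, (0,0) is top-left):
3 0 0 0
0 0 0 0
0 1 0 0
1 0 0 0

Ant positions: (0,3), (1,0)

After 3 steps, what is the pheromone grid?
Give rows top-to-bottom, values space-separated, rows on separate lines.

After step 1: ants at (1,3),(0,0)
  4 0 0 0
  0 0 0 1
  0 0 0 0
  0 0 0 0
After step 2: ants at (0,3),(0,1)
  3 1 0 1
  0 0 0 0
  0 0 0 0
  0 0 0 0
After step 3: ants at (1,3),(0,0)
  4 0 0 0
  0 0 0 1
  0 0 0 0
  0 0 0 0

4 0 0 0
0 0 0 1
0 0 0 0
0 0 0 0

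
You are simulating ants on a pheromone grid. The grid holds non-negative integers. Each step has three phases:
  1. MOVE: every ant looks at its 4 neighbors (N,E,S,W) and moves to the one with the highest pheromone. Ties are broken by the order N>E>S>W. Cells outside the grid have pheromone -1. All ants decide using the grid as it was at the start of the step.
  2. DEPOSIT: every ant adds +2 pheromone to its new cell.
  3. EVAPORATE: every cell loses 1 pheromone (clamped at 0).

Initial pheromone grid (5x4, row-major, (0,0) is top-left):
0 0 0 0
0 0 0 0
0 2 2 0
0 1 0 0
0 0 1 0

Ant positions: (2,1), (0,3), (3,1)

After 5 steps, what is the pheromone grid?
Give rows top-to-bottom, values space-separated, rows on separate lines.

After step 1: ants at (2,2),(1,3),(2,1)
  0 0 0 0
  0 0 0 1
  0 3 3 0
  0 0 0 0
  0 0 0 0
After step 2: ants at (2,1),(0,3),(2,2)
  0 0 0 1
  0 0 0 0
  0 4 4 0
  0 0 0 0
  0 0 0 0
After step 3: ants at (2,2),(1,3),(2,1)
  0 0 0 0
  0 0 0 1
  0 5 5 0
  0 0 0 0
  0 0 0 0
After step 4: ants at (2,1),(0,3),(2,2)
  0 0 0 1
  0 0 0 0
  0 6 6 0
  0 0 0 0
  0 0 0 0
After step 5: ants at (2,2),(1,3),(2,1)
  0 0 0 0
  0 0 0 1
  0 7 7 0
  0 0 0 0
  0 0 0 0

0 0 0 0
0 0 0 1
0 7 7 0
0 0 0 0
0 0 0 0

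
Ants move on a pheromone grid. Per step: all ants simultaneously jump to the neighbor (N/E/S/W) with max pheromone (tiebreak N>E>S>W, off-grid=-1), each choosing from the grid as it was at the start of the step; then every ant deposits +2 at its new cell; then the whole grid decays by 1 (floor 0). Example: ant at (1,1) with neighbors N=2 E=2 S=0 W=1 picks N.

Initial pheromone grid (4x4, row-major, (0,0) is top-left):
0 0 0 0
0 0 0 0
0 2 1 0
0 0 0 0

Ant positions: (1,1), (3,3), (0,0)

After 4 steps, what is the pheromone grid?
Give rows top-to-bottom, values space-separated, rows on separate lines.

After step 1: ants at (2,1),(2,3),(0,1)
  0 1 0 0
  0 0 0 0
  0 3 0 1
  0 0 0 0
After step 2: ants at (1,1),(1,3),(0,2)
  0 0 1 0
  0 1 0 1
  0 2 0 0
  0 0 0 0
After step 3: ants at (2,1),(0,3),(0,3)
  0 0 0 3
  0 0 0 0
  0 3 0 0
  0 0 0 0
After step 4: ants at (1,1),(1,3),(1,3)
  0 0 0 2
  0 1 0 3
  0 2 0 0
  0 0 0 0

0 0 0 2
0 1 0 3
0 2 0 0
0 0 0 0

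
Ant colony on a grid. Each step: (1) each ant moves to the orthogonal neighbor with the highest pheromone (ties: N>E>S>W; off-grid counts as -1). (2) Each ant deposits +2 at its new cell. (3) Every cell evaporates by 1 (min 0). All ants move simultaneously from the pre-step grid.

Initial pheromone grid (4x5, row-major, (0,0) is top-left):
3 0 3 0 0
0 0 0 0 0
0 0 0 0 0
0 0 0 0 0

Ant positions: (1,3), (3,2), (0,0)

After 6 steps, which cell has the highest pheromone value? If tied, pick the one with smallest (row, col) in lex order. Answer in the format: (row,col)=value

Step 1: ant0:(1,3)->N->(0,3) | ant1:(3,2)->N->(2,2) | ant2:(0,0)->E->(0,1)
  grid max=2 at (0,0)
Step 2: ant0:(0,3)->W->(0,2) | ant1:(2,2)->N->(1,2) | ant2:(0,1)->E->(0,2)
  grid max=5 at (0,2)
Step 3: ant0:(0,2)->S->(1,2) | ant1:(1,2)->N->(0,2) | ant2:(0,2)->S->(1,2)
  grid max=6 at (0,2)
Step 4: ant0:(1,2)->N->(0,2) | ant1:(0,2)->S->(1,2) | ant2:(1,2)->N->(0,2)
  grid max=9 at (0,2)
Step 5: ant0:(0,2)->S->(1,2) | ant1:(1,2)->N->(0,2) | ant2:(0,2)->S->(1,2)
  grid max=10 at (0,2)
Step 6: ant0:(1,2)->N->(0,2) | ant1:(0,2)->S->(1,2) | ant2:(1,2)->N->(0,2)
  grid max=13 at (0,2)
Final grid:
  0 0 13 0 0
  0 0 9 0 0
  0 0 0 0 0
  0 0 0 0 0
Max pheromone 13 at (0,2)

Answer: (0,2)=13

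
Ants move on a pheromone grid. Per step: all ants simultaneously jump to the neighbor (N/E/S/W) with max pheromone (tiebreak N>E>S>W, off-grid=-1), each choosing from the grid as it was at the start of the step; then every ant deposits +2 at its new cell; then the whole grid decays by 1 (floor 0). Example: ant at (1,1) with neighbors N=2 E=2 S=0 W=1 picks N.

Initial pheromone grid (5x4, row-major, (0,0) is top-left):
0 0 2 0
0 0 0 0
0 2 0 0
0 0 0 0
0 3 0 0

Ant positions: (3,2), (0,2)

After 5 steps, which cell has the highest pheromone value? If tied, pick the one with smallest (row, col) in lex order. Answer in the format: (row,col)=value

Step 1: ant0:(3,2)->N->(2,2) | ant1:(0,2)->E->(0,3)
  grid max=2 at (4,1)
Step 2: ant0:(2,2)->W->(2,1) | ant1:(0,3)->W->(0,2)
  grid max=2 at (0,2)
Step 3: ant0:(2,1)->N->(1,1) | ant1:(0,2)->E->(0,3)
  grid max=1 at (0,2)
Step 4: ant0:(1,1)->S->(2,1) | ant1:(0,3)->W->(0,2)
  grid max=2 at (0,2)
Step 5: ant0:(2,1)->N->(1,1) | ant1:(0,2)->E->(0,3)
  grid max=1 at (0,2)
Final grid:
  0 0 1 1
  0 1 0 0
  0 1 0 0
  0 0 0 0
  0 0 0 0
Max pheromone 1 at (0,2)

Answer: (0,2)=1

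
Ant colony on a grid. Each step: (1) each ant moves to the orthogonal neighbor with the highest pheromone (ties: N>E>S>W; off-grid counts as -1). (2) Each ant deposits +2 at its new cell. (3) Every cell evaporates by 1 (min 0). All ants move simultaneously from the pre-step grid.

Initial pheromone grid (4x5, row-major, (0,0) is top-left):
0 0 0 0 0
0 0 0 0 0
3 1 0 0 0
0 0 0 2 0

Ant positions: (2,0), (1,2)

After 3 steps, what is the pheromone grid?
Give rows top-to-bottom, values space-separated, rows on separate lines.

After step 1: ants at (2,1),(0,2)
  0 0 1 0 0
  0 0 0 0 0
  2 2 0 0 0
  0 0 0 1 0
After step 2: ants at (2,0),(0,3)
  0 0 0 1 0
  0 0 0 0 0
  3 1 0 0 0
  0 0 0 0 0
After step 3: ants at (2,1),(0,4)
  0 0 0 0 1
  0 0 0 0 0
  2 2 0 0 0
  0 0 0 0 0

0 0 0 0 1
0 0 0 0 0
2 2 0 0 0
0 0 0 0 0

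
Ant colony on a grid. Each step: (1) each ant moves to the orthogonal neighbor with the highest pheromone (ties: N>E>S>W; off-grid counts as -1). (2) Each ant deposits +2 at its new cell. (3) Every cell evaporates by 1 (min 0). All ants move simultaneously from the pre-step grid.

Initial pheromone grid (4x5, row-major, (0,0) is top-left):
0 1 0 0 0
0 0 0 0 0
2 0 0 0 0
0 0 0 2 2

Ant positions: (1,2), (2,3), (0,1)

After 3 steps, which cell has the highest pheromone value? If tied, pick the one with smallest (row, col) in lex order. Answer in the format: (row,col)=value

Step 1: ant0:(1,2)->N->(0,2) | ant1:(2,3)->S->(3,3) | ant2:(0,1)->E->(0,2)
  grid max=3 at (0,2)
Step 2: ant0:(0,2)->E->(0,3) | ant1:(3,3)->E->(3,4) | ant2:(0,2)->E->(0,3)
  grid max=3 at (0,3)
Step 3: ant0:(0,3)->W->(0,2) | ant1:(3,4)->W->(3,3) | ant2:(0,3)->W->(0,2)
  grid max=5 at (0,2)
Final grid:
  0 0 5 2 0
  0 0 0 0 0
  0 0 0 0 0
  0 0 0 3 1
Max pheromone 5 at (0,2)

Answer: (0,2)=5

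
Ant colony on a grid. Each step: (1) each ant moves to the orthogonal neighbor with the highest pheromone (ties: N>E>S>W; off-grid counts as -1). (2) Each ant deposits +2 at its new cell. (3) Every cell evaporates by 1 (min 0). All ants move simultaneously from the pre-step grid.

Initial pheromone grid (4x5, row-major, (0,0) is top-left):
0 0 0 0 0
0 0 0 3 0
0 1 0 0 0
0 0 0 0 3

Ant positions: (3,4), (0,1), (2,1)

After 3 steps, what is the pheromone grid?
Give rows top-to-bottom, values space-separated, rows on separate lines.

After step 1: ants at (2,4),(0,2),(1,1)
  0 0 1 0 0
  0 1 0 2 0
  0 0 0 0 1
  0 0 0 0 2
After step 2: ants at (3,4),(0,3),(0,1)
  0 1 0 1 0
  0 0 0 1 0
  0 0 0 0 0
  0 0 0 0 3
After step 3: ants at (2,4),(1,3),(0,2)
  0 0 1 0 0
  0 0 0 2 0
  0 0 0 0 1
  0 0 0 0 2

0 0 1 0 0
0 0 0 2 0
0 0 0 0 1
0 0 0 0 2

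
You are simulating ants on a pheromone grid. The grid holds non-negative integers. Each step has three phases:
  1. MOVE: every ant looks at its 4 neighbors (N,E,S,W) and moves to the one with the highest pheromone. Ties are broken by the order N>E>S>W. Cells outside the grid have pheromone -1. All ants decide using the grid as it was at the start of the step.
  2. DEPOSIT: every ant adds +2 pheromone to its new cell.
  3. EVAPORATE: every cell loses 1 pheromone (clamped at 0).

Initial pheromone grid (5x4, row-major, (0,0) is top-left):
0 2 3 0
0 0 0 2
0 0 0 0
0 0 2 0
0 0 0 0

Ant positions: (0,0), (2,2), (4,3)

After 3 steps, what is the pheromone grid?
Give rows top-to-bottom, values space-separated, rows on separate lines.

After step 1: ants at (0,1),(3,2),(3,3)
  0 3 2 0
  0 0 0 1
  0 0 0 0
  0 0 3 1
  0 0 0 0
After step 2: ants at (0,2),(3,3),(3,2)
  0 2 3 0
  0 0 0 0
  0 0 0 0
  0 0 4 2
  0 0 0 0
After step 3: ants at (0,1),(3,2),(3,3)
  0 3 2 0
  0 0 0 0
  0 0 0 0
  0 0 5 3
  0 0 0 0

0 3 2 0
0 0 0 0
0 0 0 0
0 0 5 3
0 0 0 0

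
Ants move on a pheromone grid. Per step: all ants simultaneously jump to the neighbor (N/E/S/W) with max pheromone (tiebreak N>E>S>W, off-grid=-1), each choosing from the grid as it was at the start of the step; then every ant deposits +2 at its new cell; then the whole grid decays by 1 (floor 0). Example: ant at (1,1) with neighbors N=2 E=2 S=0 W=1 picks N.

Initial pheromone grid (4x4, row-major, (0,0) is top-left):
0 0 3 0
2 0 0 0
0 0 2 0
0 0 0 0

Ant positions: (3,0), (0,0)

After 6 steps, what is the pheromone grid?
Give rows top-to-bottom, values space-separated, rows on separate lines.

After step 1: ants at (2,0),(1,0)
  0 0 2 0
  3 0 0 0
  1 0 1 0
  0 0 0 0
After step 2: ants at (1,0),(2,0)
  0 0 1 0
  4 0 0 0
  2 0 0 0
  0 0 0 0
After step 3: ants at (2,0),(1,0)
  0 0 0 0
  5 0 0 0
  3 0 0 0
  0 0 0 0
After step 4: ants at (1,0),(2,0)
  0 0 0 0
  6 0 0 0
  4 0 0 0
  0 0 0 0
After step 5: ants at (2,0),(1,0)
  0 0 0 0
  7 0 0 0
  5 0 0 0
  0 0 0 0
After step 6: ants at (1,0),(2,0)
  0 0 0 0
  8 0 0 0
  6 0 0 0
  0 0 0 0

0 0 0 0
8 0 0 0
6 0 0 0
0 0 0 0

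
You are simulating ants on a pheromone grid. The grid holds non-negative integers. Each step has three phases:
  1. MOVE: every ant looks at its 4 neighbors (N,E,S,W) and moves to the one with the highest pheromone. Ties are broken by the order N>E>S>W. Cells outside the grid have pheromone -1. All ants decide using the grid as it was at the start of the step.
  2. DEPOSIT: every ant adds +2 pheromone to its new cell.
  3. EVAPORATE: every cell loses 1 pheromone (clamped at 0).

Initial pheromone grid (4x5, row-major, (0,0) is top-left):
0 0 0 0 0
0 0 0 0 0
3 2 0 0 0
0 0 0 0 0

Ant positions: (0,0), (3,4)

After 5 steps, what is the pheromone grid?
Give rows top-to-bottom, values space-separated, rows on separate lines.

After step 1: ants at (0,1),(2,4)
  0 1 0 0 0
  0 0 0 0 0
  2 1 0 0 1
  0 0 0 0 0
After step 2: ants at (0,2),(1,4)
  0 0 1 0 0
  0 0 0 0 1
  1 0 0 0 0
  0 0 0 0 0
After step 3: ants at (0,3),(0,4)
  0 0 0 1 1
  0 0 0 0 0
  0 0 0 0 0
  0 0 0 0 0
After step 4: ants at (0,4),(0,3)
  0 0 0 2 2
  0 0 0 0 0
  0 0 0 0 0
  0 0 0 0 0
After step 5: ants at (0,3),(0,4)
  0 0 0 3 3
  0 0 0 0 0
  0 0 0 0 0
  0 0 0 0 0

0 0 0 3 3
0 0 0 0 0
0 0 0 0 0
0 0 0 0 0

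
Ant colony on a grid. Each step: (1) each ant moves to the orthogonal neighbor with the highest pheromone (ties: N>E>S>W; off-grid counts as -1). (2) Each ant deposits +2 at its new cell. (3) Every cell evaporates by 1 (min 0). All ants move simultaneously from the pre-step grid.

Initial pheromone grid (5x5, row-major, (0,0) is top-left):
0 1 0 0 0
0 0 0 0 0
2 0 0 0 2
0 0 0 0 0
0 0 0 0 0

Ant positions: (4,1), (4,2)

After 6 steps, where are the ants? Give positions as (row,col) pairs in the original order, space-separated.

Step 1: ant0:(4,1)->N->(3,1) | ant1:(4,2)->N->(3,2)
  grid max=1 at (2,0)
Step 2: ant0:(3,1)->E->(3,2) | ant1:(3,2)->W->(3,1)
  grid max=2 at (3,1)
Step 3: ant0:(3,2)->W->(3,1) | ant1:(3,1)->E->(3,2)
  grid max=3 at (3,1)
Step 4: ant0:(3,1)->E->(3,2) | ant1:(3,2)->W->(3,1)
  grid max=4 at (3,1)
Step 5: ant0:(3,2)->W->(3,1) | ant1:(3,1)->E->(3,2)
  grid max=5 at (3,1)
Step 6: ant0:(3,1)->E->(3,2) | ant1:(3,2)->W->(3,1)
  grid max=6 at (3,1)

(3,2) (3,1)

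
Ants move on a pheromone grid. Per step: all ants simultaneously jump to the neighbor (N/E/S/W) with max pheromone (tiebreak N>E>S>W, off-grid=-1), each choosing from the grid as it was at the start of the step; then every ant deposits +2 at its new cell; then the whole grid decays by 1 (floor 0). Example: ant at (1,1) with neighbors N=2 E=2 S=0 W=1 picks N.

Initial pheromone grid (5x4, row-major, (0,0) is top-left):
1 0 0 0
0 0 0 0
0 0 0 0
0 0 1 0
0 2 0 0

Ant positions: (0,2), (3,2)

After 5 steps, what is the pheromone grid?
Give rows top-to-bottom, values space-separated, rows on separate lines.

After step 1: ants at (0,3),(2,2)
  0 0 0 1
  0 0 0 0
  0 0 1 0
  0 0 0 0
  0 1 0 0
After step 2: ants at (1,3),(1,2)
  0 0 0 0
  0 0 1 1
  0 0 0 0
  0 0 0 0
  0 0 0 0
After step 3: ants at (1,2),(1,3)
  0 0 0 0
  0 0 2 2
  0 0 0 0
  0 0 0 0
  0 0 0 0
After step 4: ants at (1,3),(1,2)
  0 0 0 0
  0 0 3 3
  0 0 0 0
  0 0 0 0
  0 0 0 0
After step 5: ants at (1,2),(1,3)
  0 0 0 0
  0 0 4 4
  0 0 0 0
  0 0 0 0
  0 0 0 0

0 0 0 0
0 0 4 4
0 0 0 0
0 0 0 0
0 0 0 0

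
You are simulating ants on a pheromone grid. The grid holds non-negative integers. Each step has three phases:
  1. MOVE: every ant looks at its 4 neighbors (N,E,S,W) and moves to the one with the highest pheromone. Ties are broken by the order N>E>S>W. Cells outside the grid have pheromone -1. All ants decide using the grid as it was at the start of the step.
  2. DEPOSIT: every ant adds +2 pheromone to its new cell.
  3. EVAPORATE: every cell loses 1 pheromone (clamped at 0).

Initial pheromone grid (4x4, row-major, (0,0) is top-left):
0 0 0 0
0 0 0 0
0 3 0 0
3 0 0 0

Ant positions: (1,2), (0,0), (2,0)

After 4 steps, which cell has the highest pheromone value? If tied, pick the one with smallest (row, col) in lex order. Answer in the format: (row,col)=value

Step 1: ant0:(1,2)->N->(0,2) | ant1:(0,0)->E->(0,1) | ant2:(2,0)->E->(2,1)
  grid max=4 at (2,1)
Step 2: ant0:(0,2)->W->(0,1) | ant1:(0,1)->E->(0,2) | ant2:(2,1)->N->(1,1)
  grid max=3 at (2,1)
Step 3: ant0:(0,1)->E->(0,2) | ant1:(0,2)->W->(0,1) | ant2:(1,1)->S->(2,1)
  grid max=4 at (2,1)
Step 4: ant0:(0,2)->W->(0,1) | ant1:(0,1)->E->(0,2) | ant2:(2,1)->N->(1,1)
  grid max=4 at (0,1)
Final grid:
  0 4 4 0
  0 1 0 0
  0 3 0 0
  0 0 0 0
Max pheromone 4 at (0,1)

Answer: (0,1)=4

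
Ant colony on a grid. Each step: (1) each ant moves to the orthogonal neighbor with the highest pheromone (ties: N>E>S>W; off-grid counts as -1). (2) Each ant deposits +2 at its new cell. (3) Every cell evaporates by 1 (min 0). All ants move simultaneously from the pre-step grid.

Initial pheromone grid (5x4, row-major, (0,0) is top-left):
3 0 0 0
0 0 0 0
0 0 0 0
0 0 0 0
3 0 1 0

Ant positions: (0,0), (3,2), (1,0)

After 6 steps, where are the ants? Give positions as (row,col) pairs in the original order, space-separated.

Step 1: ant0:(0,0)->E->(0,1) | ant1:(3,2)->S->(4,2) | ant2:(1,0)->N->(0,0)
  grid max=4 at (0,0)
Step 2: ant0:(0,1)->W->(0,0) | ant1:(4,2)->N->(3,2) | ant2:(0,0)->E->(0,1)
  grid max=5 at (0,0)
Step 3: ant0:(0,0)->E->(0,1) | ant1:(3,2)->S->(4,2) | ant2:(0,1)->W->(0,0)
  grid max=6 at (0,0)
Step 4: ant0:(0,1)->W->(0,0) | ant1:(4,2)->N->(3,2) | ant2:(0,0)->E->(0,1)
  grid max=7 at (0,0)
Step 5: ant0:(0,0)->E->(0,1) | ant1:(3,2)->S->(4,2) | ant2:(0,1)->W->(0,0)
  grid max=8 at (0,0)
Step 6: ant0:(0,1)->W->(0,0) | ant1:(4,2)->N->(3,2) | ant2:(0,0)->E->(0,1)
  grid max=9 at (0,0)

(0,0) (3,2) (0,1)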